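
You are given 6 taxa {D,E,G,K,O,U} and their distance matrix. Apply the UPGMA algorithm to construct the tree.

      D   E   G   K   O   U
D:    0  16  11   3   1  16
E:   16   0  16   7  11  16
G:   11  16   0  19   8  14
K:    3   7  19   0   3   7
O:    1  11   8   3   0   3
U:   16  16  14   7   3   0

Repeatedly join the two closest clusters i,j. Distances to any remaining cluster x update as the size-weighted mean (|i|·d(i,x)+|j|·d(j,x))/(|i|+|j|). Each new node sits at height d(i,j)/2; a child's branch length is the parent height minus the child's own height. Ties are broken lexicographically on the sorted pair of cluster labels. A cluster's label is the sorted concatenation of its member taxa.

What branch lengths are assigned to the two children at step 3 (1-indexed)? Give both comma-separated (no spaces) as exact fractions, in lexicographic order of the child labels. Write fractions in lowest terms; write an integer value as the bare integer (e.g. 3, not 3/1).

1. join D+O (d=1) ⇒ DO; edges |D|=1/2, |O|=1/2
  updated: d(DO,E)=27/2, d(DO,G)=19/2, d(DO,K)=3, d(DO,U)=19/2
2. join DO+K (d=3) ⇒ DKO; edges |DO|=1, |K|=3/2
  updated: d(DKO,E)=34/3, d(DKO,G)=38/3, d(DKO,U)=26/3
3. join DKO+U (d=26/3) ⇒ DKOU; edges |DKO|=17/6, |U|=13/3
  updated: d(DKOU,E)=25/2, d(DKOU,G)=13
4. join DKOU+E (d=25/2) ⇒ DEKOU; edges |DKOU|=23/12, |E|=25/4
  updated: d(DEKOU,G)=68/5
5. join DEKOU+G (d=68/5) ⇒ DEGKOU; edges |DEKOU|=11/20, |G|=34/5
final tree: (((((D:1/2,O:1/2):1,K:3/2):17/6,U:13/3):23/12,E:25/4):11/20,G:34/5)
total length: 1571/60

17/6,13/3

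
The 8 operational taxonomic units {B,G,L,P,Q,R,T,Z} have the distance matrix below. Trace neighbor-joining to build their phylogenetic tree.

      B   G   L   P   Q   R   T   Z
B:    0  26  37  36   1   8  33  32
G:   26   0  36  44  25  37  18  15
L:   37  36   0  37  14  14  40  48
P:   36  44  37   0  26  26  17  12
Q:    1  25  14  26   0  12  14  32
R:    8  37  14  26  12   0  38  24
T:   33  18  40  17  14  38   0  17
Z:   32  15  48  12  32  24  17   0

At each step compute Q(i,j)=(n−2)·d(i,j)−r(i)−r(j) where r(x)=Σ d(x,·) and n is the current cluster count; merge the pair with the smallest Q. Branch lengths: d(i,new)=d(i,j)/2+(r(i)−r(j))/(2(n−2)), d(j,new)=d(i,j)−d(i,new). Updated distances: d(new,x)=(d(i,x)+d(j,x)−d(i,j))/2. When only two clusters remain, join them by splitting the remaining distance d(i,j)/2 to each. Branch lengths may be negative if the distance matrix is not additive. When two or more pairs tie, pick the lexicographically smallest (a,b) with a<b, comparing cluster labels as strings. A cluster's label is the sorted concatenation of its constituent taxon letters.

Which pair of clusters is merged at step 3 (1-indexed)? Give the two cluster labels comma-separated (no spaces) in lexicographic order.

step 1: merge (P,Z) at d=12, Q=-306; branch lengths P→15/2, Z→9/2; new cluster PZ
  updated: d(B,PZ)=28, d(G,PZ)=47/2, d(L,PZ)=73/2, d(PZ,Q)=23, d(PZ,R)=19, d(PZ,T)=11
step 2: merge (PZ,T) at d=11, Q=-240; branch lengths PZ→21/5, T→34/5; new cluster PTZ
  updated: d(B,PTZ)=25, d(G,PTZ)=61/4, d(L,PTZ)=131/4, d(PTZ,Q)=13, d(PTZ,R)=23
step 3: merge (G,PTZ) at d=61/4, Q=-749/4; branch lengths G→365/32, PTZ→123/32; new cluster GPTZ
  updated: d(B,GPTZ)=143/8, d(GPTZ,L)=107/4, d(GPTZ,Q)=91/8, d(GPTZ,R)=179/8
step 4: merge (L,R) at d=14, Q=-849/8; branch lengths L→619/48, R→53/48; new cluster LR
  updated: d(B,LR)=31/2, d(GPTZ,LR)=281/16, d(LR,Q)=6
step 5: merge (B,Q) at d=1, Q=-203/4; branch lengths B→9/2, Q→-7/2; new cluster BQ
  updated: d(BQ,GPTZ)=113/8, d(BQ,LR)=41/4
step 6: merge (BQ,GPTZ) at d=113/8, Q=-671/16; branch lengths BQ→109/32, GPTZ→343/32; new cluster BGPQTZ
  updated: d(BGPQTZ,LR)=219/32
step 7: merge (BGPQTZ,LR) at d=219/32; branch lengths BGPQTZ→219/64, LR→219/64; new cluster BGLPQRTZ
final tree: (((B:9/2,Q:-7/2):109/32,(G:365/32,((P:15/2,Z:9/2):21/5,T:34/5):123/32):343/32):219/64,(L:619/48,R:53/48):219/64)
total length: 2375/32

G,PTZ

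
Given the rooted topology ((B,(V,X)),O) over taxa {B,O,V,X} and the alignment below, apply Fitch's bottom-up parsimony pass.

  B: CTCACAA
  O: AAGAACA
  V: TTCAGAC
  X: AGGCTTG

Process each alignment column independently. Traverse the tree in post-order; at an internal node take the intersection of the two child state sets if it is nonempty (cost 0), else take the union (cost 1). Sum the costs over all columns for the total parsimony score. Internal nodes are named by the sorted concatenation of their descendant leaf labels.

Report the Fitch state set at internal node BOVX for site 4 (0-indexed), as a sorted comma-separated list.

A,C,G,T

[col 0] VX: children V:{T}, X:{A} ∪→ {A,T}; cost 1
[col 0] BVX: children B:{C}, VX:{A,T} ∪→ {A,C,T}; cost 1
[col 0] BOVX: children BVX:{A,C,T}, O:{A} ∩→ {A}; cost 0
[col 1] VX: children V:{T}, X:{G} ∪→ {G,T}; cost 1
[col 1] BVX: children B:{T}, VX:{G,T} ∩→ {T}; cost 0
[col 1] BOVX: children BVX:{T}, O:{A} ∪→ {A,T}; cost 1
[col 2] VX: children V:{C}, X:{G} ∪→ {C,G}; cost 1
[col 2] BVX: children B:{C}, VX:{C,G} ∩→ {C}; cost 0
[col 2] BOVX: children BVX:{C}, O:{G} ∪→ {C,G}; cost 1
[col 3] VX: children V:{A}, X:{C} ∪→ {A,C}; cost 1
[col 3] BVX: children B:{A}, VX:{A,C} ∩→ {A}; cost 0
[col 3] BOVX: children BVX:{A}, O:{A} ∩→ {A}; cost 0
[col 4] VX: children V:{G}, X:{T} ∪→ {G,T}; cost 1
[col 4] BVX: children B:{C}, VX:{G,T} ∪→ {C,G,T}; cost 1
[col 4] BOVX: children BVX:{C,G,T}, O:{A} ∪→ {A,C,G,T}; cost 1
[col 5] VX: children V:{A}, X:{T} ∪→ {A,T}; cost 1
[col 5] BVX: children B:{A}, VX:{A,T} ∩→ {A}; cost 0
[col 5] BOVX: children BVX:{A}, O:{C} ∪→ {A,C}; cost 1
[col 6] VX: children V:{C}, X:{G} ∪→ {C,G}; cost 1
[col 6] BVX: children B:{A}, VX:{C,G} ∪→ {A,C,G}; cost 1
[col 6] BOVX: children BVX:{A,C,G}, O:{A} ∩→ {A}; cost 0
per-site changes: [2, 2, 2, 1, 3, 2, 2]; total = 14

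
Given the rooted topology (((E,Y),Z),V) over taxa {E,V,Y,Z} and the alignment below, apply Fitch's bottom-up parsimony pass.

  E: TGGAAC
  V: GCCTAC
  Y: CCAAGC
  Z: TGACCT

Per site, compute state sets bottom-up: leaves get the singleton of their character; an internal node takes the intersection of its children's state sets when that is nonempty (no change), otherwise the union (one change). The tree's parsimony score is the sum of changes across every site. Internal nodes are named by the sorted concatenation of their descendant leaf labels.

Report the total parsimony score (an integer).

[col 0] EY: children E:{T}, Y:{C} ∪→ {C,T}; cost 1
[col 0] EYZ: children EY:{C,T}, Z:{T} ∩→ {T}; cost 0
[col 0] EVYZ: children EYZ:{T}, V:{G} ∪→ {G,T}; cost 1
[col 1] EY: children E:{G}, Y:{C} ∪→ {C,G}; cost 1
[col 1] EYZ: children EY:{C,G}, Z:{G} ∩→ {G}; cost 0
[col 1] EVYZ: children EYZ:{G}, V:{C} ∪→ {C,G}; cost 1
[col 2] EY: children E:{G}, Y:{A} ∪→ {A,G}; cost 1
[col 2] EYZ: children EY:{A,G}, Z:{A} ∩→ {A}; cost 0
[col 2] EVYZ: children EYZ:{A}, V:{C} ∪→ {A,C}; cost 1
[col 3] EY: children E:{A}, Y:{A} ∩→ {A}; cost 0
[col 3] EYZ: children EY:{A}, Z:{C} ∪→ {A,C}; cost 1
[col 3] EVYZ: children EYZ:{A,C}, V:{T} ∪→ {A,C,T}; cost 1
[col 4] EY: children E:{A}, Y:{G} ∪→ {A,G}; cost 1
[col 4] EYZ: children EY:{A,G}, Z:{C} ∪→ {A,C,G}; cost 1
[col 4] EVYZ: children EYZ:{A,C,G}, V:{A} ∩→ {A}; cost 0
[col 5] EY: children E:{C}, Y:{C} ∩→ {C}; cost 0
[col 5] EYZ: children EY:{C}, Z:{T} ∪→ {C,T}; cost 1
[col 5] EVYZ: children EYZ:{C,T}, V:{C} ∩→ {C}; cost 0
per-site changes: [2, 2, 2, 2, 2, 1]; total = 11

11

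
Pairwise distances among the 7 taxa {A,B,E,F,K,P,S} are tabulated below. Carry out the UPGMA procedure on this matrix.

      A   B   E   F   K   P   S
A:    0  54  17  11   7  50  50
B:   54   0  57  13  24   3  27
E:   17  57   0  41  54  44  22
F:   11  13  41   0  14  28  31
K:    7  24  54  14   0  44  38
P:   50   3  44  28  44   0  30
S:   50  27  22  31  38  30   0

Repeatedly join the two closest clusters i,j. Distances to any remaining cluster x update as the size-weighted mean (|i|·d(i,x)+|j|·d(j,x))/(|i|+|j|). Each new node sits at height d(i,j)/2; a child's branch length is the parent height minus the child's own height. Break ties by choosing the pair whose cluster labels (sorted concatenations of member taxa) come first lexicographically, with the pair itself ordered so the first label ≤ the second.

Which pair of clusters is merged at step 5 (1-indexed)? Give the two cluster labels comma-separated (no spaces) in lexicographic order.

AFK,BP

iteration 1: select B,P (d=3); attach at lengths (3/2, 3/2); label the merged cluster BP
  updated: d(A,BP)=52, d(BP,E)=101/2, d(BP,F)=41/2, d(BP,K)=34, d(BP,S)=57/2
iteration 2: select A,K (d=7); attach at lengths (7/2, 7/2); label the merged cluster AK
  updated: d(AK,BP)=43, d(AK,E)=71/2, d(AK,F)=25/2, d(AK,S)=44
iteration 3: select AK,F (d=25/2); attach at lengths (11/4, 25/4); label the merged cluster AFK
  updated: d(AFK,BP)=71/2, d(AFK,E)=112/3, d(AFK,S)=119/3
iteration 4: select E,S (d=22); attach at lengths (11, 11); label the merged cluster ES
  updated: d(AFK,ES)=77/2, d(BP,ES)=79/2
iteration 5: select AFK,BP (d=71/2); attach at lengths (23/2, 65/4); label the merged cluster ABFKP
  updated: d(ABFKP,ES)=389/10
iteration 6: select ABFKP,ES (d=389/10); attach at lengths (17/10, 169/20); label the merged cluster ABEFKPS
final tree: ((((A:7/2,K:7/2):11/4,F:25/4):23/2,(B:3/2,P:3/2):65/4):17/10,(E:11,S:11):169/20)
total length: 789/10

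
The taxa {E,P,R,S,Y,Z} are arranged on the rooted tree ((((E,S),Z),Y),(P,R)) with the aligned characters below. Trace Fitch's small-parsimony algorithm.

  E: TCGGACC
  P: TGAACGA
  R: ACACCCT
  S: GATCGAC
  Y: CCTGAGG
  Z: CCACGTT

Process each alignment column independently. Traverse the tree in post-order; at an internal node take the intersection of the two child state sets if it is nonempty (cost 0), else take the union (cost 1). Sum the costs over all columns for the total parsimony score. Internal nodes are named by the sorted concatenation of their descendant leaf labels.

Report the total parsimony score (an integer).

ES@0: {T} ∪ {G} = {G,T} (union, +1)
ESZ@0: {G,T} ∪ {C} = {C,G,T} (union, +1)
ESYZ@0: {C,G,T} ∩ {C} = {C} (intersection, +0)
PR@0: {T} ∪ {A} = {A,T} (union, +1)
EPRSYZ@0: {C} ∪ {A,T} = {A,C,T} (union, +1)
ES@1: {C} ∪ {A} = {A,C} (union, +1)
ESZ@1: {A,C} ∩ {C} = {C} (intersection, +0)
ESYZ@1: {C} ∩ {C} = {C} (intersection, +0)
PR@1: {G} ∪ {C} = {C,G} (union, +1)
EPRSYZ@1: {C} ∩ {C,G} = {C} (intersection, +0)
ES@2: {G} ∪ {T} = {G,T} (union, +1)
ESZ@2: {G,T} ∪ {A} = {A,G,T} (union, +1)
ESYZ@2: {A,G,T} ∩ {T} = {T} (intersection, +0)
PR@2: {A} ∩ {A} = {A} (intersection, +0)
EPRSYZ@2: {T} ∪ {A} = {A,T} (union, +1)
ES@3: {G} ∪ {C} = {C,G} (union, +1)
ESZ@3: {C,G} ∩ {C} = {C} (intersection, +0)
ESYZ@3: {C} ∪ {G} = {C,G} (union, +1)
PR@3: {A} ∪ {C} = {A,C} (union, +1)
EPRSYZ@3: {C,G} ∩ {A,C} = {C} (intersection, +0)
ES@4: {A} ∪ {G} = {A,G} (union, +1)
ESZ@4: {A,G} ∩ {G} = {G} (intersection, +0)
ESYZ@4: {G} ∪ {A} = {A,G} (union, +1)
PR@4: {C} ∩ {C} = {C} (intersection, +0)
EPRSYZ@4: {A,G} ∪ {C} = {A,C,G} (union, +1)
ES@5: {C} ∪ {A} = {A,C} (union, +1)
ESZ@5: {A,C} ∪ {T} = {A,C,T} (union, +1)
ESYZ@5: {A,C,T} ∪ {G} = {A,C,G,T} (union, +1)
PR@5: {G} ∪ {C} = {C,G} (union, +1)
EPRSYZ@5: {A,C,G,T} ∩ {C,G} = {C,G} (intersection, +0)
ES@6: {C} ∩ {C} = {C} (intersection, +0)
ESZ@6: {C} ∪ {T} = {C,T} (union, +1)
ESYZ@6: {C,T} ∪ {G} = {C,G,T} (union, +1)
PR@6: {A} ∪ {T} = {A,T} (union, +1)
EPRSYZ@6: {C,G,T} ∩ {A,T} = {T} (intersection, +0)
per-site changes: [4, 2, 3, 3, 3, 4, 3]; total = 22

22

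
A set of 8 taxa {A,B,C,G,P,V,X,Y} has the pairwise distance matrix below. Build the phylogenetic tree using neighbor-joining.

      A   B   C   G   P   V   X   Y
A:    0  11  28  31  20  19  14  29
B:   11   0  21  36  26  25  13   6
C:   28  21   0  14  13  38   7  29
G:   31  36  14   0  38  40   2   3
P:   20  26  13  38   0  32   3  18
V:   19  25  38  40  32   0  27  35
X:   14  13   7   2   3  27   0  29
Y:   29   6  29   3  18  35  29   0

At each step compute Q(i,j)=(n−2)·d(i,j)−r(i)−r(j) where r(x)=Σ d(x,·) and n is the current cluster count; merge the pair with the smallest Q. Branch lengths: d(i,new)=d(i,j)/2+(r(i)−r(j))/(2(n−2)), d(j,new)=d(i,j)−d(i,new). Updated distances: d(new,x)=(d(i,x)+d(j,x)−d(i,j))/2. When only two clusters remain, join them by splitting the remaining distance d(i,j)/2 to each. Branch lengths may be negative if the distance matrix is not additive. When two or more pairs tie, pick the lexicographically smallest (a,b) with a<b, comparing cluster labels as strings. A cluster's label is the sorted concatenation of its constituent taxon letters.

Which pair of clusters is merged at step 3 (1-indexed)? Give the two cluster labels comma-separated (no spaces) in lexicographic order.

AV,B

step 1: merge (G,Y) at d=3, Q=-295; branch lengths G→11/4, Y→1/4; new cluster GY
  updated: d(A,GY)=57/2, d(B,GY)=39/2, d(C,GY)=20, d(GY,P)=53/2, d(GY,V)=36, d(GY,X)=14
step 2: merge (A,V) at d=19, Q=-405/2; branch lengths A→77/20, V→303/20; new cluster AV
  updated: d(AV,B)=17/2, d(AV,C)=47/2, d(AV,GY)=91/4, d(AV,P)=33/2, d(AV,X)=11
step 3: merge (AV,B) at d=17/2, Q=-545/4; branch lengths AV→113/32, B→159/32; new cluster ABV
  updated: d(ABV,C)=18, d(ABV,GY)=135/8, d(ABV,P)=17, d(ABV,X)=31/4
step 4: merge (ABV,GY) at d=135/8, Q=-691/8; branch lengths ABV→263/48, GY→547/48; new cluster ABGVY
  updated: d(ABGVY,C)=169/16, d(ABGVY,P)=213/16, d(ABGVY,X)=39/16
step 5: merge (ABGVY,C) at d=169/16, Q=-143/4; branch lengths ABGVY→135/32, C→203/32; new cluster ABCGVY
  updated: d(ABCGVY,P)=63/8, d(ABCGVY,X)=-9/16
step 6: merge (ABCGVY,P) at d=63/8, Q=-165/16; branch lengths ABCGVY→69/32, P→183/32; new cluster ABCGPVY
  updated: d(ABCGPVY,X)=-87/32
step 7: merge (ABCGPVY,X) at d=-87/32; branch lengths ABCGPVY→-87/64, X→-87/64; new cluster ABCGPVXY
final tree: ((((((A:77/20,V:303/20):113/32,B:159/32):263/48,(G:11/4,Y:1/4):547/48):135/32,C:203/32):69/32,P:183/32):-87/64,X:-87/64)
total length: 2019/32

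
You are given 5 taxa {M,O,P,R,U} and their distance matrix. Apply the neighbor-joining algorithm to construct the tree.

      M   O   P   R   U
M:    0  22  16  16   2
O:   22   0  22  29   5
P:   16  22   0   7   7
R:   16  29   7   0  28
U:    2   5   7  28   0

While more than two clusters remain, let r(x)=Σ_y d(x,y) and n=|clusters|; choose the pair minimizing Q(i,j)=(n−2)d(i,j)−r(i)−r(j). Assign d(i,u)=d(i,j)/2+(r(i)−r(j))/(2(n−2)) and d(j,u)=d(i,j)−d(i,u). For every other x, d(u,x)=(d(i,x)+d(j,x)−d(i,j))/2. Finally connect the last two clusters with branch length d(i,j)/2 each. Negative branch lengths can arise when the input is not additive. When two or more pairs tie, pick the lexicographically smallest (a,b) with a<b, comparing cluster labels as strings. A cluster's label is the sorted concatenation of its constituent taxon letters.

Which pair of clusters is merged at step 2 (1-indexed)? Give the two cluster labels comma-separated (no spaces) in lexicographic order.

M,PR

1. join P+R (d=7, Q=-111) ⇒ PR; edges |P|=-7/6, |R|=49/6
  updated: d(M,PR)=25/2, d(O,PR)=22, d(PR,U)=14
2. join M+PR (d=25/2, Q=-60) ⇒ MPR; edges |M|=13/4, |PR|=37/4
  updated: d(MPR,O)=63/4, d(MPR,U)=7/4
3. join MPR+O (d=63/4, Q=-45/2) ⇒ MOPR; edges |MPR|=25/4, |O|=19/2
  updated: d(MOPR,U)=-9/2
4. join MOPR+U (d=-9/2) ⇒ MOPRU; edges |MOPR|=-9/4, |U|=-9/4
final tree: (((M:13/4,(P:-7/6,R:49/6):37/4):25/4,O:19/2):-9/4,U:-9/4)
total length: 123/4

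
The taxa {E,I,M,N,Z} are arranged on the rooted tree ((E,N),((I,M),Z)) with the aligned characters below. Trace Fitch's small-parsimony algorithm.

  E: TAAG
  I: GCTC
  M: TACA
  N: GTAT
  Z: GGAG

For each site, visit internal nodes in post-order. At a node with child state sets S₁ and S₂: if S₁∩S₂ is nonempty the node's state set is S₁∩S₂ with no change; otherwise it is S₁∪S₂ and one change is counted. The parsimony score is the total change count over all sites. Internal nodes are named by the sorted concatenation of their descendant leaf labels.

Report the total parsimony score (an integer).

10

site 0, node EN: E={T} ∪ N={G} → {G,T} (+1)
site 0, node IM: I={G} ∪ M={T} → {G,T} (+1)
site 0, node IMZ: IM={G,T} ∩ Z={G} → {G} (+0)
site 0, node EIMNZ: EN={G,T} ∩ IMZ={G} → {G} (+0)
site 1, node EN: E={A} ∪ N={T} → {A,T} (+1)
site 1, node IM: I={C} ∪ M={A} → {A,C} (+1)
site 1, node IMZ: IM={A,C} ∪ Z={G} → {A,C,G} (+1)
site 1, node EIMNZ: EN={A,T} ∩ IMZ={A,C,G} → {A} (+0)
site 2, node EN: E={A} ∩ N={A} → {A} (+0)
site 2, node IM: I={T} ∪ M={C} → {C,T} (+1)
site 2, node IMZ: IM={C,T} ∪ Z={A} → {A,C,T} (+1)
site 2, node EIMNZ: EN={A} ∩ IMZ={A,C,T} → {A} (+0)
site 3, node EN: E={G} ∪ N={T} → {G,T} (+1)
site 3, node IM: I={C} ∪ M={A} → {A,C} (+1)
site 3, node IMZ: IM={A,C} ∪ Z={G} → {A,C,G} (+1)
site 3, node EIMNZ: EN={G,T} ∩ IMZ={A,C,G} → {G} (+0)
per-site changes: [2, 3, 2, 3]; total = 10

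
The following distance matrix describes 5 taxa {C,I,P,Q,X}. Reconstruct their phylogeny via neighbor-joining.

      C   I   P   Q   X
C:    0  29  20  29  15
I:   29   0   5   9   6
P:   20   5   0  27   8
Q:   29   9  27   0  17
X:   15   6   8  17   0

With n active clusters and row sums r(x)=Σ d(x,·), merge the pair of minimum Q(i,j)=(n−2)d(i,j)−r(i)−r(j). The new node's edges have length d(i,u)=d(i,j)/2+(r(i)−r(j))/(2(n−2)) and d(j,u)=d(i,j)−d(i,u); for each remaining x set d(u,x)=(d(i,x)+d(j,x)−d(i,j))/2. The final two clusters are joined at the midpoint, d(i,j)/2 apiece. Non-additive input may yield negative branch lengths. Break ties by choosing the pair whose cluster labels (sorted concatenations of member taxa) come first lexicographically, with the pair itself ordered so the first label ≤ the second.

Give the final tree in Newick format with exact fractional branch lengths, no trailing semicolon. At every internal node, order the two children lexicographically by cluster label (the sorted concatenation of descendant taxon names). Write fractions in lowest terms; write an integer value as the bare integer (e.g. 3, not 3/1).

iteration 1: select I,Q (d=9, Q=-104); attach at lengths (-1, 10); label the merged cluster IQ
  updated: d(C,IQ)=49/2, d(IQ,P)=23/2, d(IQ,X)=7
iteration 2: select C,X (d=15, Q=-119/2); attach at lengths (119/8, 1/8); label the merged cluster CX
  updated: d(CX,IQ)=33/4, d(CX,P)=13/2
iteration 3: select CX,IQ (d=33/4, Q=-105/4); attach at lengths (13/8, 53/8); label the merged cluster CIQX
  updated: d(CIQX,P)=39/8
iteration 4: select CIQX,P (d=39/8); attach at lengths (39/16, 39/16); label the merged cluster CIPQX
final tree: (((C:119/8,X:1/8):13/8,(I:-1,Q:10):53/8):39/16,P:39/16)
total length: 297/8

(((C:119/8,X:1/8):13/8,(I:-1,Q:10):53/8):39/16,P:39/16)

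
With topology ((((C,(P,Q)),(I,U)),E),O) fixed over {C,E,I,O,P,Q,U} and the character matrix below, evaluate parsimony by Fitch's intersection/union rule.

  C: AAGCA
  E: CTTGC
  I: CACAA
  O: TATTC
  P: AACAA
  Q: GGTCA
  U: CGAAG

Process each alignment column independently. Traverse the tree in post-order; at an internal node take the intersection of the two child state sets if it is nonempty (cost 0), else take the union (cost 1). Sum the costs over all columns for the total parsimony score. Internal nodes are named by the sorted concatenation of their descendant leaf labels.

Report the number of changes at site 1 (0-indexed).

3

PQ@0: {A} ∪ {G} = {A,G} (union, +1)
CPQ@0: {A} ∩ {A,G} = {A} (intersection, +0)
IU@0: {C} ∩ {C} = {C} (intersection, +0)
CIPQU@0: {A} ∪ {C} = {A,C} (union, +1)
CEIPQU@0: {A,C} ∩ {C} = {C} (intersection, +0)
CEIOPQU@0: {C} ∪ {T} = {C,T} (union, +1)
PQ@1: {A} ∪ {G} = {A,G} (union, +1)
CPQ@1: {A} ∩ {A,G} = {A} (intersection, +0)
IU@1: {A} ∪ {G} = {A,G} (union, +1)
CIPQU@1: {A} ∩ {A,G} = {A} (intersection, +0)
CEIPQU@1: {A} ∪ {T} = {A,T} (union, +1)
CEIOPQU@1: {A,T} ∩ {A} = {A} (intersection, +0)
PQ@2: {C} ∪ {T} = {C,T} (union, +1)
CPQ@2: {G} ∪ {C,T} = {C,G,T} (union, +1)
IU@2: {C} ∪ {A} = {A,C} (union, +1)
CIPQU@2: {C,G,T} ∩ {A,C} = {C} (intersection, +0)
CEIPQU@2: {C} ∪ {T} = {C,T} (union, +1)
CEIOPQU@2: {C,T} ∩ {T} = {T} (intersection, +0)
PQ@3: {A} ∪ {C} = {A,C} (union, +1)
CPQ@3: {C} ∩ {A,C} = {C} (intersection, +0)
IU@3: {A} ∩ {A} = {A} (intersection, +0)
CIPQU@3: {C} ∪ {A} = {A,C} (union, +1)
CEIPQU@3: {A,C} ∪ {G} = {A,C,G} (union, +1)
CEIOPQU@3: {A,C,G} ∪ {T} = {A,C,G,T} (union, +1)
PQ@4: {A} ∩ {A} = {A} (intersection, +0)
CPQ@4: {A} ∩ {A} = {A} (intersection, +0)
IU@4: {A} ∪ {G} = {A,G} (union, +1)
CIPQU@4: {A} ∩ {A,G} = {A} (intersection, +0)
CEIPQU@4: {A} ∪ {C} = {A,C} (union, +1)
CEIOPQU@4: {A,C} ∩ {C} = {C} (intersection, +0)
per-site changes: [3, 3, 4, 4, 2]; total = 16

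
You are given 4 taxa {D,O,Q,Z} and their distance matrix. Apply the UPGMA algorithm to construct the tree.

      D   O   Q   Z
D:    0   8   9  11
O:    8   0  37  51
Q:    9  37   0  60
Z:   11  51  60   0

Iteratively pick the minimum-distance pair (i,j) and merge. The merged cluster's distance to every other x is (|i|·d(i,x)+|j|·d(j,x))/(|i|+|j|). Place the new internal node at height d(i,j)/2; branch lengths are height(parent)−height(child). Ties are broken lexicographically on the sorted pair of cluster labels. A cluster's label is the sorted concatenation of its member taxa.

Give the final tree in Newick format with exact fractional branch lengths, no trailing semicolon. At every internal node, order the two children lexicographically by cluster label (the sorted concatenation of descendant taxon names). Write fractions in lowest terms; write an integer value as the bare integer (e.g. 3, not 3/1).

1. join D+O (d=8) ⇒ DO; edges |D|=4, |O|=4
  updated: d(DO,Q)=23, d(DO,Z)=31
2. join DO+Q (d=23) ⇒ DOQ; edges |DO|=15/2, |Q|=23/2
  updated: d(DOQ,Z)=122/3
3. join DOQ+Z (d=122/3) ⇒ DOQZ; edges |DOQ|=53/6, |Z|=61/3
final tree: (((D:4,O:4):15/2,Q:23/2):53/6,Z:61/3)
total length: 337/6

(((D:4,O:4):15/2,Q:23/2):53/6,Z:61/3)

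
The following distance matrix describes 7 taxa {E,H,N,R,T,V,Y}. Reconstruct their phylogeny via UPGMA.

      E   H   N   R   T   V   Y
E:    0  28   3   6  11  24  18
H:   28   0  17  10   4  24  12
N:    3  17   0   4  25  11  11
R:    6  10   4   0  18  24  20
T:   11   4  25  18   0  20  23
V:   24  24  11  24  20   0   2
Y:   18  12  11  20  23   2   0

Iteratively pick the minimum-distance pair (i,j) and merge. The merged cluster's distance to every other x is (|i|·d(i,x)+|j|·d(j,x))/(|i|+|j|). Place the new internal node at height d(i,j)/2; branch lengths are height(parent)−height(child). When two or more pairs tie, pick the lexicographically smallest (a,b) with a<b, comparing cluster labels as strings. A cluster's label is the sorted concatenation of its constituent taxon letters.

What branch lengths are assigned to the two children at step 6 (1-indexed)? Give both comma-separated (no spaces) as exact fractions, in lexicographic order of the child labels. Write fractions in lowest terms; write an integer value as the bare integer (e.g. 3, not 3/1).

step 1: merge (V,Y) at d=2; branch lengths V→1, Y→1; new cluster VY
  updated: d(E,VY)=21, d(H,VY)=18, d(N,VY)=11, d(R,VY)=22, d(T,VY)=43/2
step 2: merge (E,N) at d=3; branch lengths E→3/2, N→3/2; new cluster EN
  updated: d(EN,H)=45/2, d(EN,R)=5, d(EN,T)=18, d(EN,VY)=16
step 3: merge (H,T) at d=4; branch lengths H→2, T→2; new cluster HT
  updated: d(EN,HT)=81/4, d(HT,R)=14, d(HT,VY)=79/4
step 4: merge (EN,R) at d=5; branch lengths EN→1, R→5/2; new cluster ENR
  updated: d(ENR,HT)=109/6, d(ENR,VY)=18
step 5: merge (ENR,VY) at d=18; branch lengths ENR→13/2, VY→8; new cluster ENRVY
  updated: d(ENRVY,HT)=94/5
step 6: merge (ENRVY,HT) at d=94/5; branch lengths ENRVY→2/5, HT→37/5; new cluster EHNRTVY
final tree: ((((E:3/2,N:3/2):1,R:5/2):13/2,(V:1,Y:1):8):2/5,(H:2,T:2):37/5)
total length: 174/5

2/5,37/5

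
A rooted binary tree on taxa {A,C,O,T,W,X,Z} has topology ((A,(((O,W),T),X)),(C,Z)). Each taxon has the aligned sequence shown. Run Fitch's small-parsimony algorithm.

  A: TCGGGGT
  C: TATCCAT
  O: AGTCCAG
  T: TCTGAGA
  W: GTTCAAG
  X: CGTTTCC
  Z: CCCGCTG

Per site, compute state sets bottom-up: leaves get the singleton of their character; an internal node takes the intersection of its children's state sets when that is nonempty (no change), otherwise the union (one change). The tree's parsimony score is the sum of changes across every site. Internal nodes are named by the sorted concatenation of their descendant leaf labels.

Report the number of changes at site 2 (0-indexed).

[col 0] OW: children O:{A}, W:{G} ∪→ {A,G}; cost 1
[col 0] OTW: children OW:{A,G}, T:{T} ∪→ {A,G,T}; cost 1
[col 0] OTWX: children OTW:{A,G,T}, X:{C} ∪→ {A,C,G,T}; cost 1
[col 0] AOTWX: children A:{T}, OTWX:{A,C,G,T} ∩→ {T}; cost 0
[col 0] CZ: children C:{T}, Z:{C} ∪→ {C,T}; cost 1
[col 0] ACOTWXZ: children AOTWX:{T}, CZ:{C,T} ∩→ {T}; cost 0
[col 1] OW: children O:{G}, W:{T} ∪→ {G,T}; cost 1
[col 1] OTW: children OW:{G,T}, T:{C} ∪→ {C,G,T}; cost 1
[col 1] OTWX: children OTW:{C,G,T}, X:{G} ∩→ {G}; cost 0
[col 1] AOTWX: children A:{C}, OTWX:{G} ∪→ {C,G}; cost 1
[col 1] CZ: children C:{A}, Z:{C} ∪→ {A,C}; cost 1
[col 1] ACOTWXZ: children AOTWX:{C,G}, CZ:{A,C} ∩→ {C}; cost 0
[col 2] OW: children O:{T}, W:{T} ∩→ {T}; cost 0
[col 2] OTW: children OW:{T}, T:{T} ∩→ {T}; cost 0
[col 2] OTWX: children OTW:{T}, X:{T} ∩→ {T}; cost 0
[col 2] AOTWX: children A:{G}, OTWX:{T} ∪→ {G,T}; cost 1
[col 2] CZ: children C:{T}, Z:{C} ∪→ {C,T}; cost 1
[col 2] ACOTWXZ: children AOTWX:{G,T}, CZ:{C,T} ∩→ {T}; cost 0
[col 3] OW: children O:{C}, W:{C} ∩→ {C}; cost 0
[col 3] OTW: children OW:{C}, T:{G} ∪→ {C,G}; cost 1
[col 3] OTWX: children OTW:{C,G}, X:{T} ∪→ {C,G,T}; cost 1
[col 3] AOTWX: children A:{G}, OTWX:{C,G,T} ∩→ {G}; cost 0
[col 3] CZ: children C:{C}, Z:{G} ∪→ {C,G}; cost 1
[col 3] ACOTWXZ: children AOTWX:{G}, CZ:{C,G} ∩→ {G}; cost 0
[col 4] OW: children O:{C}, W:{A} ∪→ {A,C}; cost 1
[col 4] OTW: children OW:{A,C}, T:{A} ∩→ {A}; cost 0
[col 4] OTWX: children OTW:{A}, X:{T} ∪→ {A,T}; cost 1
[col 4] AOTWX: children A:{G}, OTWX:{A,T} ∪→ {A,G,T}; cost 1
[col 4] CZ: children C:{C}, Z:{C} ∩→ {C}; cost 0
[col 4] ACOTWXZ: children AOTWX:{A,G,T}, CZ:{C} ∪→ {A,C,G,T}; cost 1
[col 5] OW: children O:{A}, W:{A} ∩→ {A}; cost 0
[col 5] OTW: children OW:{A}, T:{G} ∪→ {A,G}; cost 1
[col 5] OTWX: children OTW:{A,G}, X:{C} ∪→ {A,C,G}; cost 1
[col 5] AOTWX: children A:{G}, OTWX:{A,C,G} ∩→ {G}; cost 0
[col 5] CZ: children C:{A}, Z:{T} ∪→ {A,T}; cost 1
[col 5] ACOTWXZ: children AOTWX:{G}, CZ:{A,T} ∪→ {A,G,T}; cost 1
[col 6] OW: children O:{G}, W:{G} ∩→ {G}; cost 0
[col 6] OTW: children OW:{G}, T:{A} ∪→ {A,G}; cost 1
[col 6] OTWX: children OTW:{A,G}, X:{C} ∪→ {A,C,G}; cost 1
[col 6] AOTWX: children A:{T}, OTWX:{A,C,G} ∪→ {A,C,G,T}; cost 1
[col 6] CZ: children C:{T}, Z:{G} ∪→ {G,T}; cost 1
[col 6] ACOTWXZ: children AOTWX:{A,C,G,T}, CZ:{G,T} ∩→ {G,T}; cost 0
per-site changes: [4, 4, 2, 3, 4, 4, 4]; total = 25

2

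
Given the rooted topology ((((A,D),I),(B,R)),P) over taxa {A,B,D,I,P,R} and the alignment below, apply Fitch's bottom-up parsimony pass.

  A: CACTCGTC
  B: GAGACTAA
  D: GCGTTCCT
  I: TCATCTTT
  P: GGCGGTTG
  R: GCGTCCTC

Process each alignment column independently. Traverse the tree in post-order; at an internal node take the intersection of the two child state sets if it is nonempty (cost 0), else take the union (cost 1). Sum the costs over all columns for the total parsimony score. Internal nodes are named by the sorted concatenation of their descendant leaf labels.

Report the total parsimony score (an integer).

site 0, node AD: A={C} ∪ D={G} → {C,G} (+1)
site 0, node ADI: AD={C,G} ∪ I={T} → {C,G,T} (+1)
site 0, node BR: B={G} ∩ R={G} → {G} (+0)
site 0, node ABDIR: ADI={C,G,T} ∩ BR={G} → {G} (+0)
site 0, node ABDIPR: ABDIR={G} ∩ P={G} → {G} (+0)
site 1, node AD: A={A} ∪ D={C} → {A,C} (+1)
site 1, node ADI: AD={A,C} ∩ I={C} → {C} (+0)
site 1, node BR: B={A} ∪ R={C} → {A,C} (+1)
site 1, node ABDIR: ADI={C} ∩ BR={A,C} → {C} (+0)
site 1, node ABDIPR: ABDIR={C} ∪ P={G} → {C,G} (+1)
site 2, node AD: A={C} ∪ D={G} → {C,G} (+1)
site 2, node ADI: AD={C,G} ∪ I={A} → {A,C,G} (+1)
site 2, node BR: B={G} ∩ R={G} → {G} (+0)
site 2, node ABDIR: ADI={A,C,G} ∩ BR={G} → {G} (+0)
site 2, node ABDIPR: ABDIR={G} ∪ P={C} → {C,G} (+1)
site 3, node AD: A={T} ∩ D={T} → {T} (+0)
site 3, node ADI: AD={T} ∩ I={T} → {T} (+0)
site 3, node BR: B={A} ∪ R={T} → {A,T} (+1)
site 3, node ABDIR: ADI={T} ∩ BR={A,T} → {T} (+0)
site 3, node ABDIPR: ABDIR={T} ∪ P={G} → {G,T} (+1)
site 4, node AD: A={C} ∪ D={T} → {C,T} (+1)
site 4, node ADI: AD={C,T} ∩ I={C} → {C} (+0)
site 4, node BR: B={C} ∩ R={C} → {C} (+0)
site 4, node ABDIR: ADI={C} ∩ BR={C} → {C} (+0)
site 4, node ABDIPR: ABDIR={C} ∪ P={G} → {C,G} (+1)
site 5, node AD: A={G} ∪ D={C} → {C,G} (+1)
site 5, node ADI: AD={C,G} ∪ I={T} → {C,G,T} (+1)
site 5, node BR: B={T} ∪ R={C} → {C,T} (+1)
site 5, node ABDIR: ADI={C,G,T} ∩ BR={C,T} → {C,T} (+0)
site 5, node ABDIPR: ABDIR={C,T} ∩ P={T} → {T} (+0)
site 6, node AD: A={T} ∪ D={C} → {C,T} (+1)
site 6, node ADI: AD={C,T} ∩ I={T} → {T} (+0)
site 6, node BR: B={A} ∪ R={T} → {A,T} (+1)
site 6, node ABDIR: ADI={T} ∩ BR={A,T} → {T} (+0)
site 6, node ABDIPR: ABDIR={T} ∩ P={T} → {T} (+0)
site 7, node AD: A={C} ∪ D={T} → {C,T} (+1)
site 7, node ADI: AD={C,T} ∩ I={T} → {T} (+0)
site 7, node BR: B={A} ∪ R={C} → {A,C} (+1)
site 7, node ABDIR: ADI={T} ∪ BR={A,C} → {A,C,T} (+1)
site 7, node ABDIPR: ABDIR={A,C,T} ∪ P={G} → {A,C,G,T} (+1)
per-site changes: [2, 3, 3, 2, 2, 3, 2, 4]; total = 21

21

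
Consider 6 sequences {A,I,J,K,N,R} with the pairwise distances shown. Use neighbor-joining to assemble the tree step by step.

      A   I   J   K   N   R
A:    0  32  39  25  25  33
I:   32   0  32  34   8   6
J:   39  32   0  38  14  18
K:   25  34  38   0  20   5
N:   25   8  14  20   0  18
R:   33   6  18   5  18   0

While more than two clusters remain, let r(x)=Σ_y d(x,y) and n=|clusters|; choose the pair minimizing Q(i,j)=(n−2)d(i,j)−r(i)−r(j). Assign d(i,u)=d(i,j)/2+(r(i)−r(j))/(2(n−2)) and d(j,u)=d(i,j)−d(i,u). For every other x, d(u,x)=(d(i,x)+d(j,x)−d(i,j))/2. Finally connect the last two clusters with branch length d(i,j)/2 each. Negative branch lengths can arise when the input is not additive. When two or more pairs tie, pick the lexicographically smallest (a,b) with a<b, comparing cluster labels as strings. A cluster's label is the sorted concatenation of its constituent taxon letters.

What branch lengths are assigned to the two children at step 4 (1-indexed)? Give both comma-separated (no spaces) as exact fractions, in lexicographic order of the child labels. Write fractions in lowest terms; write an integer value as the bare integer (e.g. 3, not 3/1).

iteration 1: select K,R (d=5, Q=-182); attach at lengths (31/4, -11/4); label the merged cluster KR
  updated: d(A,KR)=53/2, d(I,KR)=35/2, d(J,KR)=51/2, d(KR,N)=33/2
iteration 2: select J,N (d=14, Q=-132); attach at lengths (89/6, -5/6); label the merged cluster JN
  updated: d(A,JN)=25, d(I,JN)=13, d(JN,KR)=14
iteration 3: select A,KR (d=53/2, Q=-177/2); attach at lengths (157/8, 55/8); label the merged cluster AKR
  updated: d(AKR,I)=23/2, d(AKR,JN)=25/4
iteration 4: select AKR,I (d=23/2, Q=-123/4); attach at lengths (19/8, 73/8); label the merged cluster AIKR
  updated: d(AIKR,JN)=31/8
iteration 5: select AIKR,JN (d=31/8); attach at lengths (31/16, 31/16); label the merged cluster AIJKNR
final tree: (((A:157/8,(K:31/4,R:-11/4):55/8):19/8,I:73/8):31/16,(J:89/6,N:-5/6):31/16)
total length: 487/8

19/8,73/8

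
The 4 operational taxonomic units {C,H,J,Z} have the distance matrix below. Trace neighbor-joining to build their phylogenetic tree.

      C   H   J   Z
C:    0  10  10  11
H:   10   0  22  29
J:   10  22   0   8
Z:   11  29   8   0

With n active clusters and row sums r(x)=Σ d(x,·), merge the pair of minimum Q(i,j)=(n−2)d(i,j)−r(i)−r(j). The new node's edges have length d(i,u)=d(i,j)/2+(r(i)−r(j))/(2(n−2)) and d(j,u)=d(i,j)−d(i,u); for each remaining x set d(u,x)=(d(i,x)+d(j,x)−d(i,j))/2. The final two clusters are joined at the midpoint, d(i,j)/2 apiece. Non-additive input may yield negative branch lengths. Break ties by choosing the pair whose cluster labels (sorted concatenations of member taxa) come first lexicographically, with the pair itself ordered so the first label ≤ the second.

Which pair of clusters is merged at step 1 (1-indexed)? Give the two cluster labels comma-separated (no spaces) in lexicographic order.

iteration 1: select C,H (d=10, Q=-72); attach at lengths (-5/2, 25/2); label the merged cluster CH
  updated: d(CH,J)=11, d(CH,Z)=15
iteration 2: select CH,J (d=11, Q=-34); attach at lengths (9, 2); label the merged cluster CHJ
  updated: d(CHJ,Z)=6
iteration 3: select CHJ,Z (d=6); attach at lengths (3, 3); label the merged cluster CHJZ
final tree: (((C:-5/2,H:25/2):9,J:2):3,Z:3)
total length: 27

C,H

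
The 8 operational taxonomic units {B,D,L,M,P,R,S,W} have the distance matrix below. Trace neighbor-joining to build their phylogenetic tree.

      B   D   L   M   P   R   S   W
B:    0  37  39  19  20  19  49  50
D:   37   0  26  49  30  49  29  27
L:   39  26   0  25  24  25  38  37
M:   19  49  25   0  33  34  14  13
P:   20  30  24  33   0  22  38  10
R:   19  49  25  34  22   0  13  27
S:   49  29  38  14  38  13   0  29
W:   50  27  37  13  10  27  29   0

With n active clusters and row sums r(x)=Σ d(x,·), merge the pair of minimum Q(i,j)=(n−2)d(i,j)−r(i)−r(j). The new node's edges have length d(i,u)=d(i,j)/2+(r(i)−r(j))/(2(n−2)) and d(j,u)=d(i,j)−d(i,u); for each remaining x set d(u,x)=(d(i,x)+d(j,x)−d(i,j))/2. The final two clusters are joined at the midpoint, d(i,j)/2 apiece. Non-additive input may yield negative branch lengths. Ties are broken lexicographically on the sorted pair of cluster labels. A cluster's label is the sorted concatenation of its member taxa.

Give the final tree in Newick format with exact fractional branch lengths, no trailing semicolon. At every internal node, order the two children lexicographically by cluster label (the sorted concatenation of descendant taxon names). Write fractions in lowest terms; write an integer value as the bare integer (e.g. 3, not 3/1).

iteration 1: select R,S (d=13, Q=-321); attach at lengths (19/4, 33/4); label the merged cluster RS
  updated: d(B,RS)=55/2, d(D,RS)=65/2, d(L,RS)=25, d(M,RS)=35/2, d(P,RS)=47/2, d(RS,W)=43/2
iteration 2: select B,M (d=19, Q=-254); attach at lengths (131/10, 59/10); label the merged cluster BM
  updated: d(BM,D)=67/2, d(BM,L)=45/2, d(BM,P)=17, d(BM,RS)=13, d(BM,W)=22
iteration 3: select P,W (d=10, Q=-182); attach at lengths (27/8, 53/8); label the merged cluster PW
  updated: d(BM,PW)=29/2, d(D,PW)=47/2, d(L,PW)=51/2, d(PW,RS)=35/2
iteration 4: select D,L (d=26, Q=-273/2); attach at lengths (63/4, 41/4); label the merged cluster DL
  updated: d(BM,DL)=15, d(DL,PW)=23/2, d(DL,RS)=63/4
iteration 5: select BM,RS (d=13, Q=-251/4); attach at lengths (89/16, 119/16); label the merged cluster BMRS
  updated: d(BMRS,DL)=71/8, d(BMRS,PW)=19/2
iteration 6: select BMRS,DL (d=71/8, Q=-239/8); attach at lengths (55/16, 87/16); label the merged cluster BDLMRS
  updated: d(BDLMRS,PW)=97/16
iteration 7: select BDLMRS,PW (d=97/16); attach at lengths (97/32, 97/32); label the merged cluster BDLMPRSW
final tree: ((((B:131/10,M:59/10):89/16,(R:19/4,S:33/4):119/16):55/16,(D:63/4,L:41/4):87/16):97/32,(P:27/8,W:53/8):97/32)
total length: 1535/16

((((B:131/10,M:59/10):89/16,(R:19/4,S:33/4):119/16):55/16,(D:63/4,L:41/4):87/16):97/32,(P:27/8,W:53/8):97/32)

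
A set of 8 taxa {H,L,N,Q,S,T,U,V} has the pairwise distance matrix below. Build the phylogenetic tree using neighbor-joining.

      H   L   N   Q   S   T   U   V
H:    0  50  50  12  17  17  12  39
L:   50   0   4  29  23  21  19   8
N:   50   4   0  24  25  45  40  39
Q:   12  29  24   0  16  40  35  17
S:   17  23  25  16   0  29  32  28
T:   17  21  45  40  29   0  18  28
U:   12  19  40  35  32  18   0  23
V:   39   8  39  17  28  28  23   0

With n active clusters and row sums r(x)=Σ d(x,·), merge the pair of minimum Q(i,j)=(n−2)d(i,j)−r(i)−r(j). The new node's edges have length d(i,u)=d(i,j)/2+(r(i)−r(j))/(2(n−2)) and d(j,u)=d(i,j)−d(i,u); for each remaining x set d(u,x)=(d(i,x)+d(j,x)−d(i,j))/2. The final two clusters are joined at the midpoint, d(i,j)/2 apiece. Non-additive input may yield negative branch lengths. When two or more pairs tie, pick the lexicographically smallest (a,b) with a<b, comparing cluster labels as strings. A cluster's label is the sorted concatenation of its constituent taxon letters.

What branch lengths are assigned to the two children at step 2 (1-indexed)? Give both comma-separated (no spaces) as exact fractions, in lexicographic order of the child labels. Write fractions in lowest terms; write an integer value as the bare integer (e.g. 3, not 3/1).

iteration 1: select L,N (d=4, Q=-357); attach at lengths (-49/12, 97/12); label the merged cluster LN
  updated: d(H,LN)=48, d(LN,Q)=49/2, d(LN,S)=22, d(LN,T)=31, d(LN,U)=55/2, d(LN,V)=43/2
iteration 2: select H,U (d=12, Q=-465/2); attach at lengths (23/4, 25/4); label the merged cluster HU
  updated: d(HU,LN)=127/4, d(HU,Q)=35/2, d(HU,S)=37/2, d(HU,T)=23/2, d(HU,V)=25
iteration 3: select HU,T (d=23/2, Q=-791/4); attach at lengths (43/32, 325/32); label the merged cluster HTU
  updated: d(HTU,LN)=205/8, d(HTU,Q)=23, d(HTU,S)=18, d(HTU,V)=83/4
iteration 4: select HTU,S (d=18, Q=-939/8); attach at lengths (153/16, 135/16); label the merged cluster HSTU
  updated: d(HSTU,LN)=237/16, d(HSTU,Q)=21/2, d(HSTU,V)=123/8
iteration 5: select HSTU,LN (d=237/16, Q=-575/8); attach at lengths (19/8, 199/16); label the merged cluster HLNSTU
  updated: d(HLNSTU,Q)=323/32, d(HLNSTU,V)=353/32
iteration 6: select HLNSTU,Q (d=323/32, Q=-305/8); attach at lengths (33/16, 257/32); label the merged cluster HLNQSTU
  updated: d(HLNQSTU,V)=287/32
iteration 7: select HLNQSTU,V (d=287/32); attach at lengths (287/64, 287/64); label the merged cluster HLNQSTUV
final tree: ((((((H:23/4,U:25/4):43/32,T:325/32):153/16,S:135/16):19/8,(L:-49/12,N:97/12):199/16):33/16,Q:257/32):287/64,V:287/64)
total length: 635/8

23/4,25/4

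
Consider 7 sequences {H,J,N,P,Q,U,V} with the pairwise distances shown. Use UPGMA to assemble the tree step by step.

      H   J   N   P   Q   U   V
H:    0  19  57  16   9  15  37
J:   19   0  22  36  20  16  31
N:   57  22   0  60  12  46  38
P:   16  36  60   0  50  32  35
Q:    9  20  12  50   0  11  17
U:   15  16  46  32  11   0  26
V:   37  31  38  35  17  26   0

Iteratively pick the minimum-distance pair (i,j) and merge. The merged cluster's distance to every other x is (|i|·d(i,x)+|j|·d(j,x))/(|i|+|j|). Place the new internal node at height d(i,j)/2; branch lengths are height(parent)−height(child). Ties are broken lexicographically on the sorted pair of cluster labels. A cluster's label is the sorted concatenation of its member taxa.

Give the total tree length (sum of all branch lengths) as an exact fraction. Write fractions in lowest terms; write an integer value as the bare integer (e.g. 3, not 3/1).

10813/120

1. join H+Q (d=9) ⇒ HQ; edges |H|=9/2, |Q|=9/2
  updated: d(HQ,J)=39/2, d(HQ,N)=69/2, d(HQ,P)=33, d(HQ,U)=13, d(HQ,V)=27
2. join HQ+U (d=13) ⇒ HQU; edges |HQ|=2, |U|=13/2
  updated: d(HQU,J)=55/3, d(HQU,N)=115/3, d(HQU,P)=98/3, d(HQU,V)=80/3
3. join HQU+J (d=55/3) ⇒ HJQU; edges |HQU|=8/3, |J|=55/6
  updated: d(HJQU,N)=137/4, d(HJQU,P)=67/2, d(HJQU,V)=111/4
4. join HJQU+V (d=111/4) ⇒ HJQUV; edges |HJQU|=113/24, |V|=111/8
  updated: d(HJQUV,N)=35, d(HJQUV,P)=169/5
5. join HJQUV+P (d=169/5) ⇒ HJPQUV; edges |HJQUV|=121/40, |P|=169/10
  updated: d(HJPQUV,N)=235/6
6. join HJPQUV+N (d=235/6) ⇒ HJNPQUV; edges |HJPQUV|=161/60, |N|=235/12
final tree: ((((((H:9/2,Q:9/2):2,U:13/2):8/3,J:55/6):113/24,V:111/8):121/40,P:169/10):161/60,N:235/12)
total length: 10813/120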